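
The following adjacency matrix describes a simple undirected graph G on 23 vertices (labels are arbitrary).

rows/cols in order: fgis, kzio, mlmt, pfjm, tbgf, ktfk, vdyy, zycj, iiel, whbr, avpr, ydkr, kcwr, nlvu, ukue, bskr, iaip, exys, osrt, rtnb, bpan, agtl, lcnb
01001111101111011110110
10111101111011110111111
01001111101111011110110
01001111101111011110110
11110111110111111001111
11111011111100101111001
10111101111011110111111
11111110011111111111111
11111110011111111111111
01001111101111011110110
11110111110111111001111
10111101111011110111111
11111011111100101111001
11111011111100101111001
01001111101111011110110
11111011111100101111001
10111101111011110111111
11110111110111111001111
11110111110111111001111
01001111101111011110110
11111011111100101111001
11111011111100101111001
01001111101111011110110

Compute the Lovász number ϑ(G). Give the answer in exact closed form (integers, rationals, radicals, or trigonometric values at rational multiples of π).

Vertex kcwr has 17 neighbors: fgis, kzio, mlmt, pfjm, tbgf, vdyy, zycj, iiel, whbr, avpr, ydkr, ukue, iaip, exys, osrt, rtnb, lcnb.
Vertex avpr has 19 neighbors: fgis, kzio, mlmt, pfjm, ktfk, vdyy, zycj, iiel, whbr, ydkr, kcwr, nlvu, ukue, bskr, iaip, rtnb, bpan, agtl, lcnb.
N(ydkr) = {fgis, mlmt, pfjm, tbgf, ktfk, zycj, iiel, whbr, avpr, kcwr, nlvu, ukue, bskr, exys, osrt, rtnb, bpan, agtl, lcnb}, |N(ydkr)| = 19.
Vertex exys has 19 neighbors: fgis, kzio, mlmt, pfjm, ktfk, vdyy, zycj, iiel, whbr, ydkr, kcwr, nlvu, ukue, bskr, iaip, rtnb, bpan, agtl, lcnb.
G = K_{7,6,4,4,2}: α = 7 = χ(Ḡ), so ϑ = 7.
= 7.00000000… (decimal).
Lovász sandwich 7 ≤ 7 ≤ 7: collapsed.

7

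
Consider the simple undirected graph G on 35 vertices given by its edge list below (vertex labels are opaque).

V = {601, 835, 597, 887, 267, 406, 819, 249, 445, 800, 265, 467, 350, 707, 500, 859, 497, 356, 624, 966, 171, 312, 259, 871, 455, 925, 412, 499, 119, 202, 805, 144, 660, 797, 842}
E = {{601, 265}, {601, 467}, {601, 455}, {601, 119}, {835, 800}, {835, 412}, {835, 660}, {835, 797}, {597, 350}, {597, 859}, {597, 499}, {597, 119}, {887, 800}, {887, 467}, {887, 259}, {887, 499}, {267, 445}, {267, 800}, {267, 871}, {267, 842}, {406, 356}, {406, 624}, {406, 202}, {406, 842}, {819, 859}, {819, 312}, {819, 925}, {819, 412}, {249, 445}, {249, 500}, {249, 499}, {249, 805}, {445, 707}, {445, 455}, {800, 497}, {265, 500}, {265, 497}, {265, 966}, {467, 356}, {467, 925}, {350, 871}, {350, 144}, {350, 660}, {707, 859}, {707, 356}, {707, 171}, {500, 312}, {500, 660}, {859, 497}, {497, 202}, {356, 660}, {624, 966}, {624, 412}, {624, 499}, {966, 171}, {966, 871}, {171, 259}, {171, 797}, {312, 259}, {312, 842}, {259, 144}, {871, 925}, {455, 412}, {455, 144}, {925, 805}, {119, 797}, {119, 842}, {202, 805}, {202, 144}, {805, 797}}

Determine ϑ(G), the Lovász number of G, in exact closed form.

N(597) = {350, 859, 499, 119}, |N(597)| = 4.
Vertex 624 has 4 neighbors: 406, 966, 412, 499.
N(859) = {597, 819, 707, 497}, |N(859)| = 4.
Vertex 497 has 4 neighbors: 800, 265, 859, 202.
Regular of degree 4 on 35 vertices: this is K(7,3), the Kneser graph.
Distinct eigenvalues (to 5 d.p.): [4.0, 2.0, -1.0, -3.0].
ϑ = −N·λ_min/(λ_max−λ_min) = −35·(-3)/(4−(-3)) = 15.
ϑ(G) ≈ 15.00000.

15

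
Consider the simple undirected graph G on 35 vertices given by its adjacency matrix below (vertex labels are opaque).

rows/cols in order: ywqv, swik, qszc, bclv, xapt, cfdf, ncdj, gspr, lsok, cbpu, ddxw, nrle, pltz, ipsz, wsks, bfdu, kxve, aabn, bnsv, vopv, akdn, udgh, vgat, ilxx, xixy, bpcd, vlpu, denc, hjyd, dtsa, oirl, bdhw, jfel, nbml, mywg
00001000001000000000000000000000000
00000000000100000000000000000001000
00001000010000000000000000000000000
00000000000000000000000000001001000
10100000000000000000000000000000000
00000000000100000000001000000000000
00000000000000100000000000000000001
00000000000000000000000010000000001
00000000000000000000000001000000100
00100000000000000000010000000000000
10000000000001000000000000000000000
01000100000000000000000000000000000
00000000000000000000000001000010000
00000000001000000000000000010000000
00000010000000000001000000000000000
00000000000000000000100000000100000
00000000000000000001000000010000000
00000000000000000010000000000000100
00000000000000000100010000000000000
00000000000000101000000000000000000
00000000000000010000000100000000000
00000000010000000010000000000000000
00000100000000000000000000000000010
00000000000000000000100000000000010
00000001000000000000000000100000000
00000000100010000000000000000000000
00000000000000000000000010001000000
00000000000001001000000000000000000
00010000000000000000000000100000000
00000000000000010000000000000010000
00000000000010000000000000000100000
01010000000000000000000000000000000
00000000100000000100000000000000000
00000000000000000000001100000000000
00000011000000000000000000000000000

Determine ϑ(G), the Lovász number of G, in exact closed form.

N(vgat) = {cfdf, nbml}, |N(vgat)| = 2.
N(cfdf) = {nrle, vgat}, |N(cfdf)| = 2.
Vertex bnsv has 2 neighbors: aabn, udgh.
Vertex cbpu has 2 neighbors: qszc, udgh.
Regular of degree 2 on 35 vertices: this is C_{35}, the 35-cycle.
The 18 distinct eigenvalues: [2.0, 1.968, 1.872, 1.717, 1.506, 1.247, 0.948, 0.618, 0.268, -0.09, -0.445, -0.786, -1.102, -1.382, -1.618, -1.802, -1.928, -1.992].
With N=35: ϑ(G) = 35·(-(-1)*2*cos(pi/35))/(2−(-2*cos(pi/35))) = 35*cos(pi/35)/(cos(pi/35) + 1).
Numerically 17.46470.
Check 17 ≤ 35*cos(pi/35)/(cos(pi/35) + 1) ≤ 18: both strict.

35*cos(pi/35)/(cos(pi/35) + 1)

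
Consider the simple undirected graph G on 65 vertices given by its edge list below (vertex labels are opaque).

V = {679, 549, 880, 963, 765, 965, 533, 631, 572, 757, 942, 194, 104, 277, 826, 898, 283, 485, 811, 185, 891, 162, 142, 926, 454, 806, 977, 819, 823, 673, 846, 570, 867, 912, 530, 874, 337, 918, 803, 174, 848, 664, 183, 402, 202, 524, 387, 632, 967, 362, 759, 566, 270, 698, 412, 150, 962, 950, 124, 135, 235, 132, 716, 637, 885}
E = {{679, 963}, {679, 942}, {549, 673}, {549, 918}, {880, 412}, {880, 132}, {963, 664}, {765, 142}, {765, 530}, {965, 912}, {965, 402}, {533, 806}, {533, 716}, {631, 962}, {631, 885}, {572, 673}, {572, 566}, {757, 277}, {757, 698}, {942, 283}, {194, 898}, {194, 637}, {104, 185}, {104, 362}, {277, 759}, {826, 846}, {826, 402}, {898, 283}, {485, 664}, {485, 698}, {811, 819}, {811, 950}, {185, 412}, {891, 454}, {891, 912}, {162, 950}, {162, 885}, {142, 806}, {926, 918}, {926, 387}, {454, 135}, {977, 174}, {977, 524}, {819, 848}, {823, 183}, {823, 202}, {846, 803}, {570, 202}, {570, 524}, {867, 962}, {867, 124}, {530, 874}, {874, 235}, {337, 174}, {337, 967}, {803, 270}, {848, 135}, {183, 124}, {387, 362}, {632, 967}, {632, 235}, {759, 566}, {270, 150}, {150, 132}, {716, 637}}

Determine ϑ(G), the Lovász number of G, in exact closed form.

Vertex 235 has 2 neighbors: 874, 632.
deg(698) = 2; N(698) = {757, 485}.
N(570) = {202, 524}, |N(570)| = 2.
N(402) = {965, 826}, |N(402)| = 2.
2-regular, N=65; connected 2-regular on 65 ⇒ C_{65}.
spec(A) ≈ [2.0, 1.99066, 1.96274, 1.91649, 1.85235, 1.77091, 1.67294, 1.55935, 1.4312, 1.28968, 1.13613, 0.97197, 0.79873, 0.61803, 0.43157, 0.24107, 0.04833, -0.14487, -0.33671, -0.52541, -0.70921, -0.88638, -1.05528, -1.21433, -1.36203, -1.49702, -1.61803, -1.72394, -1.81375, -1.88662, -1.94188, -1.97901, -1.99766] (distinct, 5 d.p.).
Lovász: ϑ = −65(-2*cos(pi/65))/(2+-(-1)*2*cos(pi/65)) = 65*cos(pi/65)/(cos(pi/65) + 1).
Numerically 32.4810.
Lovász sandwich 32 ≤ 65*cos(pi/65)/(cos(pi/65) + 1) ≤ 33: both strict.

65*cos(pi/65)/(cos(pi/65) + 1)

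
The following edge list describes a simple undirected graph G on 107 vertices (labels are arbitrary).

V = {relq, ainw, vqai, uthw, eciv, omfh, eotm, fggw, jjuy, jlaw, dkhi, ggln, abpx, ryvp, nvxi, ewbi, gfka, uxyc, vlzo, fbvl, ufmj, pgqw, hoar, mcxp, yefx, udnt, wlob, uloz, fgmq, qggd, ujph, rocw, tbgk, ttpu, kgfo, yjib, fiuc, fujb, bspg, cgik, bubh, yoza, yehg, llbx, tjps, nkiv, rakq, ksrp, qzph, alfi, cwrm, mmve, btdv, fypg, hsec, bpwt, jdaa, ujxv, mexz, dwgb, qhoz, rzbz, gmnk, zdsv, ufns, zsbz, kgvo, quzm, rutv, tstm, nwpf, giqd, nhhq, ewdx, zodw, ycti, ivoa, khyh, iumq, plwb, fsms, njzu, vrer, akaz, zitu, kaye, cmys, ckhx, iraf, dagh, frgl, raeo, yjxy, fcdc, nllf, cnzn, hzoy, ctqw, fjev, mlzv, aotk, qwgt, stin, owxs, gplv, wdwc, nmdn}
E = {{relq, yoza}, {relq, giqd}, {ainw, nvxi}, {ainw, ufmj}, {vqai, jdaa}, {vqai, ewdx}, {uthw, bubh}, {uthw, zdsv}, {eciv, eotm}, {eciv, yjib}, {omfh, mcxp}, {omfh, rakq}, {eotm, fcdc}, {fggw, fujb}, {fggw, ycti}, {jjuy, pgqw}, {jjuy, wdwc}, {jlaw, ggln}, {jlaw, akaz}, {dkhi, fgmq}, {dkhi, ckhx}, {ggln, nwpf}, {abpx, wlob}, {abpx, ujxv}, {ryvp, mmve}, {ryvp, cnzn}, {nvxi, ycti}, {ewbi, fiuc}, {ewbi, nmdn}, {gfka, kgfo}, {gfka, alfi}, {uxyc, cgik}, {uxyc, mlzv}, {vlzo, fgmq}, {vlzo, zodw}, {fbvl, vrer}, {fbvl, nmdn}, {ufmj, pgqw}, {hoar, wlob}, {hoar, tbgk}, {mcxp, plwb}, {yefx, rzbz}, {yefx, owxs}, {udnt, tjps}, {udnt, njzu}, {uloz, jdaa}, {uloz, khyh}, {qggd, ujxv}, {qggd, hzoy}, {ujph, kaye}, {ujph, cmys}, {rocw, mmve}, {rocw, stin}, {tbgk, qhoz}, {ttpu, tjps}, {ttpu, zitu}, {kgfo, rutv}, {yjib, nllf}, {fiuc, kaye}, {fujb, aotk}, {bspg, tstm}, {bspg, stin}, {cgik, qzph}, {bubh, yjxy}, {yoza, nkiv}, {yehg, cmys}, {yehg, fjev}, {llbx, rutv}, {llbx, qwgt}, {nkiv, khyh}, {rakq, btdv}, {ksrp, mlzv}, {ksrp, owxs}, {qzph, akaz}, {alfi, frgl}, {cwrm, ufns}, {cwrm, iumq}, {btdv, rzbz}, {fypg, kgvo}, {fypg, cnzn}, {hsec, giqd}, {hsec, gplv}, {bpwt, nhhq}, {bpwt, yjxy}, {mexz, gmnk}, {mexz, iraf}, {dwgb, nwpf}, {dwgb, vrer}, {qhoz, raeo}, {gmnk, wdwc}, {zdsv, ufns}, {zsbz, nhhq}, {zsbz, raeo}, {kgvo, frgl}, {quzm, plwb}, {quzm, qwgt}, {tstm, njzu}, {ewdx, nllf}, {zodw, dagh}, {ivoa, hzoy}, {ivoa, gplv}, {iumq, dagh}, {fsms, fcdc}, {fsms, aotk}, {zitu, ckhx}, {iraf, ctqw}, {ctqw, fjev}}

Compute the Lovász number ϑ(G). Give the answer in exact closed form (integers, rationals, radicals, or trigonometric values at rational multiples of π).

107*cos(pi/107)/(cos(pi/107) + 1)

deg(mmve) = 2; N(mmve) = {ryvp, rocw}.
Vertex nhhq has 2 neighbors: bpwt, zsbz.
N(dagh) = {zodw, iumq}, |N(dagh)| = 2.
N(jjuy) = {pgqw, wdwc}, |N(jjuy)| = 2.
2-regular, N=107; a single 107-cycle (edge-transitive).
Distinct eigenvalues (to 4 d.p.): [2.0, 1.9966, 1.9862, 1.969, 1.9451, 1.9144, 1.8771, 1.8334, 1.7833, 1.7271, 1.665, 1.5971, 1.5237, 1.445, 1.3614, 1.273, 1.1803, 1.0835, 0.983, 0.8791, 0.7721, 0.6625, 0.5506, 0.4369, 0.3216, 0.2052, 0.0881, -0.0294, -0.1467, -0.2635, -0.3794, -0.494, -0.6069, -0.7176, -0.826, -0.9314, -1.0337, -1.1324, -1.2272, -1.3178, -1.4038, -1.485, -1.561, -1.6317, -1.6968, -1.756, -1.8092, -1.8561, -1.8966, -1.9306, -1.9579, -1.9785, -1.9922, -1.9991].
Lovász: ϑ = −107(-2*cos(pi/107))/(2+-(-1)*2*cos(pi/107)) = 107*cos(pi/107)/(cos(pi/107) + 1).
ϑ(G) ≈ 53.4885.
α=53, χ(Ḡ)=54; ϑ=107*cos(pi/107)/(cos(pi/107) + 1) lies between (both strict).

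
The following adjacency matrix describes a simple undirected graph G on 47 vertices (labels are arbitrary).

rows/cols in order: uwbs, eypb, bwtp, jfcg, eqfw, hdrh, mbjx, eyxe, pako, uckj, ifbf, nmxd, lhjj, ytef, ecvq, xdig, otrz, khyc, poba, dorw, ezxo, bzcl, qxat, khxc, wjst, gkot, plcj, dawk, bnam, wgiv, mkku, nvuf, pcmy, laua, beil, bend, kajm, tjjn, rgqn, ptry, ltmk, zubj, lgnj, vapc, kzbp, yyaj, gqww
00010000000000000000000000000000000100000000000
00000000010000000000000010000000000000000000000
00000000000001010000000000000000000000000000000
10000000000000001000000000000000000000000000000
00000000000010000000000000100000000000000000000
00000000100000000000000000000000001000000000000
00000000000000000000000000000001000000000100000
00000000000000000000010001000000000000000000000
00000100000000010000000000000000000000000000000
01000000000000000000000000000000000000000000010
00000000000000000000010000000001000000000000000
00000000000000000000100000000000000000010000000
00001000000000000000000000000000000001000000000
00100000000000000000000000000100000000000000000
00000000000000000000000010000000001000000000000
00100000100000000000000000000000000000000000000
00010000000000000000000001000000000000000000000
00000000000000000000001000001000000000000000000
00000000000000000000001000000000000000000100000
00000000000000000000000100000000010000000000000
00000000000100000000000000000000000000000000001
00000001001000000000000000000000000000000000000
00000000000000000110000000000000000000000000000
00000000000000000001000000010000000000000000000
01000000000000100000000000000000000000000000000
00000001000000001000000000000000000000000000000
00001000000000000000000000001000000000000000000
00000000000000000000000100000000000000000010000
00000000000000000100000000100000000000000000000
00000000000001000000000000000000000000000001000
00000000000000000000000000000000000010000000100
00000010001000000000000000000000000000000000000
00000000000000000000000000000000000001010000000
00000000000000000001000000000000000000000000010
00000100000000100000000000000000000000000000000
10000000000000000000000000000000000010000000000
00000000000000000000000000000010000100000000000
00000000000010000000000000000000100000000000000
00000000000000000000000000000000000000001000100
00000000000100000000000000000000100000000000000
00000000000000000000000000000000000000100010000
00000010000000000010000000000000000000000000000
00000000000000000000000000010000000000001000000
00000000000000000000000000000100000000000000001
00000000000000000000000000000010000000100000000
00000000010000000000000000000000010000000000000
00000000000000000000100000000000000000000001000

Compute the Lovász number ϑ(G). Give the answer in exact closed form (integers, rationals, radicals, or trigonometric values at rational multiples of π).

47*cos(pi/47)/(cos(pi/47) + 1)

Vertex uckj has 2 neighbors: eypb, yyaj.
Vertex hdrh has 2 neighbors: pako, beil.
deg(rgqn) = 2; N(rgqn) = {ltmk, kzbp}.
N(dorw) = {khxc, laua}, |N(dorw)| = 2.
deg(v) = 2 for all v (|V|=47); a single 47-cycle (edge-transitive).
A has 24 distinct eigenvalues ≈ [2.0, 1.9822, 1.9289, 1.8413, 1.7208, 1.5696, 1.3904, 1.1864, 0.9612, 0.7188, 0.4636, 0.2002, -0.0668, -0.3327, -0.5926, -0.8419, -1.0762, -1.2913, -1.4833, -1.6489, -1.785, -1.8893, -1.9599, -1.9955].
With N=47: ϑ(G) = 47·(-(-1)*2*cos(pi/47))/(2−(-2*cos(pi/47))) = 47*cos(pi/47)/(cos(pi/47) + 1).
ϑ(G) ≈ 23.4737315.
Sandwich: α(G)=23 ≤ ϑ(G)=47*cos(pi/47)/(cos(pi/47) + 1) ≤ χ(Ḡ)=24 (both strict).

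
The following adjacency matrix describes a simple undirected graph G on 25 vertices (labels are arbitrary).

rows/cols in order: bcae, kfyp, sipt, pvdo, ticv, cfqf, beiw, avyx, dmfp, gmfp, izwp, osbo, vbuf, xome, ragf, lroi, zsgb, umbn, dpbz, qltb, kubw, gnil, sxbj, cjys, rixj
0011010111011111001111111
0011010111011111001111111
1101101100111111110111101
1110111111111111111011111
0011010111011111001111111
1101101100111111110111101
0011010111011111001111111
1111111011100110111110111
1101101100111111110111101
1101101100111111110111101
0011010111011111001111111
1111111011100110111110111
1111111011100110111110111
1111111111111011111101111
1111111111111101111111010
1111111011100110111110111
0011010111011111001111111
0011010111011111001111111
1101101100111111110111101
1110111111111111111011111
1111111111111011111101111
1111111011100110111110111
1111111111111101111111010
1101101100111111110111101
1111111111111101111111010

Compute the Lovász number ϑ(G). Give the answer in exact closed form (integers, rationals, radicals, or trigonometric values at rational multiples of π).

7

Vertex zsgb has 18 neighbors: sipt, pvdo, cfqf, avyx, dmfp, gmfp, osbo, vbuf, xome, ragf, lroi, dpbz, qltb, kubw, gnil, sxbj, cjys, rixj.
N(ticv) = {sipt, pvdo, cfqf, avyx, dmfp, gmfp, osbo, vbuf, xome, ragf, lroi, dpbz, qltb, kubw, gnil, sxbj, cjys, rixj}, |N(ticv)| = 18.
Vertex osbo has 20 neighbors: bcae, kfyp, sipt, pvdo, ticv, cfqf, beiw, dmfp, gmfp, izwp, xome, ragf, zsgb, umbn, dpbz, qltb, kubw, sxbj, cjys, rixj.
deg(dmfp) = 19; N(dmfp) = {bcae, kfyp, pvdo, ticv, beiw, avyx, izwp, osbo, vbuf, xome, ragf, lroi, zsgb, umbn, qltb, kubw, gnil, sxbj, rixj}.
G = K_{7,6,5,3,2,2}: α = 7 = χ(Ḡ), so ϑ = 7.
= 7.0000000… (decimal).
Sandwich: α(G)=7 ≤ ϑ(G)=7 ≤ χ(Ḡ)=7 (collapsed).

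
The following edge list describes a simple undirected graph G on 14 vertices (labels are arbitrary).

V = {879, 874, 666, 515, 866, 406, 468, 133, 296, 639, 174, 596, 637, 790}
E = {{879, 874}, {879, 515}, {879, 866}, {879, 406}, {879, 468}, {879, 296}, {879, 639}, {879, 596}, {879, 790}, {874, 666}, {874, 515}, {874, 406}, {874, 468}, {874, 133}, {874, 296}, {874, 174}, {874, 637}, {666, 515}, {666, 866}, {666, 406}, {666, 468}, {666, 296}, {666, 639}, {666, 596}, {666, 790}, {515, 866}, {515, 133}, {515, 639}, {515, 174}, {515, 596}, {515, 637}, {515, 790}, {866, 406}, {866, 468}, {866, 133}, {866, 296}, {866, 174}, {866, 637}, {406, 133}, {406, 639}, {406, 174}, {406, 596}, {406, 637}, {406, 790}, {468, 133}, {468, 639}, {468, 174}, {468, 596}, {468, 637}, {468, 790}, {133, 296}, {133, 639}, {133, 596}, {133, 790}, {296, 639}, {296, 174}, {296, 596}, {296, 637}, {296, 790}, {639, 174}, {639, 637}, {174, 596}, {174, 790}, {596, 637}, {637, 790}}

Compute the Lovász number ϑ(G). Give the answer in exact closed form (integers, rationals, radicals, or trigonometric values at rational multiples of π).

deg(296) = 10; N(296) = {879, 874, 666, 866, 133, 639, 174, 596, 637, 790}.
Vertex 866 has 9 neighbors: 879, 666, 515, 406, 468, 133, 296, 174, 637.
Vertex 515 has 10 neighbors: 879, 874, 666, 866, 133, 639, 174, 596, 637, 790.
N(133) = {874, 515, 866, 406, 468, 296, 639, 596, 790}, |N(133)| = 9.
Complete multipartite on [5, 5, 4]: sandwich collapses at ϑ=5.
Numerically 5.00000.
5 ≤ 5 ≤ 5: collapsed.

5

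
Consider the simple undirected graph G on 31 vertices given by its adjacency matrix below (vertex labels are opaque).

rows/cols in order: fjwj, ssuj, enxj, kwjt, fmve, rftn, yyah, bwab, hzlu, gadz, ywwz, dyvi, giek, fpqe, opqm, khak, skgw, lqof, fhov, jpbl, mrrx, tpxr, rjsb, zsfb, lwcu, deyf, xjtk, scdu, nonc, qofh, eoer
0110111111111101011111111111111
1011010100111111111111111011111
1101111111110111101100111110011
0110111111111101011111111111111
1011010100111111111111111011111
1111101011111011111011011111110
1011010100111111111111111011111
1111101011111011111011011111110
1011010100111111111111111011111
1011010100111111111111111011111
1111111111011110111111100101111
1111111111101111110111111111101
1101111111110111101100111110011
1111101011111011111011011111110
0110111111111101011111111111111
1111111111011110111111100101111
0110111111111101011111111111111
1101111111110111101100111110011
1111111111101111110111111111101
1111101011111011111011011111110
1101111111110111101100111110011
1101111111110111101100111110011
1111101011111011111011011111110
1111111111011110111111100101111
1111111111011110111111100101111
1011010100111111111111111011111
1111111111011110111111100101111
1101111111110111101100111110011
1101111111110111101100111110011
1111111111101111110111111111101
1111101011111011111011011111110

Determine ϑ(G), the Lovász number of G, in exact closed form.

Vertex nonc has 24 neighbors: fjwj, ssuj, kwjt, fmve, rftn, yyah, bwab, hzlu, gadz, ywwz, dyvi, fpqe, opqm, khak, skgw, fhov, jpbl, rjsb, zsfb, lwcu, deyf, xjtk, qofh, eoer.
deg(gadz) = 25; N(gadz) = {fjwj, enxj, kwjt, rftn, bwab, ywwz, dyvi, giek, fpqe, opqm, khak, skgw, lqof, fhov, jpbl, mrrx, tpxr, rjsb, zsfb, lwcu, xjtk, scdu, nonc, qofh, eoer}.
Vertex bwab has 25 neighbors: fjwj, ssuj, enxj, kwjt, fmve, yyah, hzlu, gadz, ywwz, dyvi, giek, opqm, khak, skgw, lqof, fhov, mrrx, tpxr, zsfb, lwcu, deyf, xjtk, scdu, nonc, qofh.
deg(rjsb) = 25; N(rjsb) = {fjwj, ssuj, enxj, kwjt, fmve, yyah, hzlu, gadz, ywwz, dyvi, giek, opqm, khak, skgw, lqof, fhov, mrrx, tpxr, zsfb, lwcu, deyf, xjtk, scdu, nonc, qofh}.
Complete 6-partite, parts [7, 6, 6, 5, 4, 3]: perfect, ϑ = α = 7.
≈ 7.00000000 (to 8 d.p.).
7 ≤ 7 ≤ 7: collapsed.

7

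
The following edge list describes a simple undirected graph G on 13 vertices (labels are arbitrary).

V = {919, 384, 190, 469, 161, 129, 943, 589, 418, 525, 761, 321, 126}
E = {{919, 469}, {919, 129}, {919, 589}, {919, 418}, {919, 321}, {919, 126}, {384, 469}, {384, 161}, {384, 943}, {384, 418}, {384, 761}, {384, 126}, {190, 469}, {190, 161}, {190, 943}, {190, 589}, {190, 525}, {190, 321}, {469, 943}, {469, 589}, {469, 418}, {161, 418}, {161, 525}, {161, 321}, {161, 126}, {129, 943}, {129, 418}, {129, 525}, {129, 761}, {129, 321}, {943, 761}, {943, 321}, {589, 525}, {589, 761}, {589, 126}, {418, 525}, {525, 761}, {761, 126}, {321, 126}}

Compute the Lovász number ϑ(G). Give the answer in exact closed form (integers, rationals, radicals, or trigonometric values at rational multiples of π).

sqrt(13)

N(761) = {384, 129, 943, 589, 525, 126}, |N(761)| = 6.
N(190) = {469, 161, 943, 589, 525, 321}, |N(190)| = 6.
deg(469) = 6; N(469) = {919, 384, 190, 943, 589, 418}.
N(129) = {919, 943, 418, 525, 761, 321}, |N(129)| = 6.
6-regular, N=13; Paley(13): SR with (k,λ,μ)=(6,2,3).
Distinct eigenvalues (to 3 d.p.): [6.0, 1.303, -2.303].
λ_max=6, λ_min=-sqrt(13)/2 - 1/2; ϑ = −13·λ_min/(λ_max−λ_min) = sqrt(13).
= 3.605551… (decimal).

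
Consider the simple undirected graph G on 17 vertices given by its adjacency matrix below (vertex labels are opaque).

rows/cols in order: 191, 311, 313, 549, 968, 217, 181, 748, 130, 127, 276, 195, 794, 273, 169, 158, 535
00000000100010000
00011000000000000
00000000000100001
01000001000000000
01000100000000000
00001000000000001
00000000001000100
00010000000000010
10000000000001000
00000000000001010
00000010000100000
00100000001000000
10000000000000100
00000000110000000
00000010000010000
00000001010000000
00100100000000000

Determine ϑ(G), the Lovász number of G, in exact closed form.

17*cos(pi/17)/(cos(pi/17) + 1)

deg(130) = 2; N(130) = {191, 273}.
deg(191) = 2; N(191) = {130, 794}.
deg(181) = 2; N(181) = {276, 169}.
Vertex 169 has 2 neighbors: 181, 794.
deg(v) = 2 for all v (|V|=17); this is C_{17}, the 17-cycle.
A has 9 distinct eigenvalues ≈ [2.0, 1.8649, 1.478, 0.8915, 0.1845, -0.5473, -1.2053, -1.7004, -1.9659].
Lovász: ϑ = −17(-2*cos(pi/17))/(2+-(-1)*2*cos(pi/17)) = 17*cos(pi/17)/(cos(pi/17) + 1).
≈ 8.4270143 (to 7 d.p.).
Sandwich: α(G)=8 ≤ ϑ(G)=17*cos(pi/17)/(cos(pi/17) + 1) ≤ χ(Ḡ)=9 (both strict).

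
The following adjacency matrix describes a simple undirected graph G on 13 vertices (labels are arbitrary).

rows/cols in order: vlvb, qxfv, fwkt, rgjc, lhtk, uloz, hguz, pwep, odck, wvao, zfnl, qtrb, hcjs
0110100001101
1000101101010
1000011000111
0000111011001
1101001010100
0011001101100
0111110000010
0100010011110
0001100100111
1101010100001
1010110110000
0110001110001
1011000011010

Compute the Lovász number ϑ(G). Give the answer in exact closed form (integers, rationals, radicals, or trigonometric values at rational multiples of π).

deg(qxfv) = 6; N(qxfv) = {vlvb, lhtk, hguz, pwep, wvao, qtrb}.
Vertex hguz has 6 neighbors: qxfv, fwkt, rgjc, lhtk, uloz, qtrb.
N(vlvb) = {qxfv, fwkt, lhtk, wvao, zfnl, hcjs}, |N(vlvb)| = 6.
deg(odck) = 6; N(odck) = {rgjc, lhtk, pwep, zfnl, qtrb, hcjs}.
Every vertex has degree 6 (N=13); SR(13,6,2,3) — a Paley graph.
Distinct eigenvalues (to 4 d.p.): [6.0, 1.3028, -2.3028].
Lovász (edge-transitive): ϑ = −13·(-sqrt(13)/2 - 1/2)/((6)−(-sqrt(13)/2 - 1/2)) = sqrt(13).
≈ 3.6056 (to 4 d.p.).

sqrt(13)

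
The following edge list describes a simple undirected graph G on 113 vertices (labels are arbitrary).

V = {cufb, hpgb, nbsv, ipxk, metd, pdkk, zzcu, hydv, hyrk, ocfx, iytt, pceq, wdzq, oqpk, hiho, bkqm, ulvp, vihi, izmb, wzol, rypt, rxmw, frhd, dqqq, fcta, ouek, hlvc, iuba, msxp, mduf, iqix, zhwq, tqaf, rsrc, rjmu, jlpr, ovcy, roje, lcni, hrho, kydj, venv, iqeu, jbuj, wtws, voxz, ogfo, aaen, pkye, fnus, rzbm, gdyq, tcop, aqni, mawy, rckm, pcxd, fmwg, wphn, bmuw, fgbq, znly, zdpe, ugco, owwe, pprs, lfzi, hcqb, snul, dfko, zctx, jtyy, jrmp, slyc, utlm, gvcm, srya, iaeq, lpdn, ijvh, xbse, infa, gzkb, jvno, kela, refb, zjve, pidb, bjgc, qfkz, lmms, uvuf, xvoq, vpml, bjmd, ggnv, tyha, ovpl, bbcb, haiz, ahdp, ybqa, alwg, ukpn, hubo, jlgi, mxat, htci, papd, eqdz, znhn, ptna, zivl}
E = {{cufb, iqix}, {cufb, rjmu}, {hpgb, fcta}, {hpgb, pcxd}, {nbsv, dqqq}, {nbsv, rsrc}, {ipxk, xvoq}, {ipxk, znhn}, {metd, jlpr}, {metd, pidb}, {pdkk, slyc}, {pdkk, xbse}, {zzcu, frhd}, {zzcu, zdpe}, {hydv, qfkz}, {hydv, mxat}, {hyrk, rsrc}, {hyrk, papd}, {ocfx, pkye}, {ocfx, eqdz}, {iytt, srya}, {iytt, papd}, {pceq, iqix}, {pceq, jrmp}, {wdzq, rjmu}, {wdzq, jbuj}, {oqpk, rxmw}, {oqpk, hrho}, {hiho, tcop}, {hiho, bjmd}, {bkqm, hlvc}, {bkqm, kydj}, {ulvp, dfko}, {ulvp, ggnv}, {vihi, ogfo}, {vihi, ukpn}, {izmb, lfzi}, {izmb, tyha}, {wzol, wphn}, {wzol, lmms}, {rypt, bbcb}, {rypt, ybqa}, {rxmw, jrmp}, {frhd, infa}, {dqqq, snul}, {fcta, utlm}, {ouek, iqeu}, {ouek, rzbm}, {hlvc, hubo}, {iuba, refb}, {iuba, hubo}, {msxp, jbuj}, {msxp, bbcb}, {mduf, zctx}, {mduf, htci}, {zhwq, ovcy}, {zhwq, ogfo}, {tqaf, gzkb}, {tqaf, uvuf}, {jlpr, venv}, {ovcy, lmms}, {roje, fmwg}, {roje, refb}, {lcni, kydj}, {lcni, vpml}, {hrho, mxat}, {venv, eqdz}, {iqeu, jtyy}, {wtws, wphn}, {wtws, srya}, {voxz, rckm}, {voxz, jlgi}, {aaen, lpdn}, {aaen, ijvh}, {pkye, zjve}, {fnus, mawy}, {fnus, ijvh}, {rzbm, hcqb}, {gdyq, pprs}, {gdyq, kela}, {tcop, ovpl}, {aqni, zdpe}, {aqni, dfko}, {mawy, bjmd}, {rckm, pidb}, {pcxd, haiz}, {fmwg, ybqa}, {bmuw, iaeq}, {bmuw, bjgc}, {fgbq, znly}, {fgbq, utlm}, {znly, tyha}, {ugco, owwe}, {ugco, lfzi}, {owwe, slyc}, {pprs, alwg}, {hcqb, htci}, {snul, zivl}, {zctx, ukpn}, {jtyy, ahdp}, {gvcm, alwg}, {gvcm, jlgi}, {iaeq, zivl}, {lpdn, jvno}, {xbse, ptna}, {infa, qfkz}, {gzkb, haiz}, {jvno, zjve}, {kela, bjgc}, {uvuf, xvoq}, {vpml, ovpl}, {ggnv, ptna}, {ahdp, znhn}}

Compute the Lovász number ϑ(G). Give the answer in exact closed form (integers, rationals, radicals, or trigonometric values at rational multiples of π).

N(iqix) = {cufb, pceq}, |N(iqix)| = 2.
Vertex snul has 2 neighbors: dqqq, zivl.
Vertex ugco has 2 neighbors: owwe, lfzi.
N(rjmu) = {cufb, wdzq}, |N(rjmu)| = 2.
113-vertex 2-regular graph: this is C_{113}, the 113-cycle.
The 57 distinct eigenvalues: [2.0, 1.9969, 1.9876, 1.9722, 1.9507, 1.9232, 1.8897, 1.8504, 1.8054, 1.7548, 1.6987, 1.6374, 1.5711, 1.4999, 1.424, 1.3438, 1.2594, 1.1711, 1.0792, 0.9839, 0.8856, 0.7846, 0.6811, 0.5756, 0.4682, 0.3595, 0.2496, 0.1389, 0.0278, -0.0834, -0.1943, -0.3046, -0.414, -0.5221, -0.6286, -0.7331, -0.8354, -0.9351, -1.0319, -1.1255, -1.2157, -1.3021, -1.3844, -1.4625, -1.5361, -1.6049, -1.6687, -1.7274, -1.7807, -1.8286, -1.8708, -1.9072, -1.9377, -1.9622, -1.9807, -1.993, -1.9992].
−113·(-2*cos(pi/113)) / ((2)−(-2*cos(pi/113))) = 113*cos(pi/113)/(cos(pi/113) + 1) = ϑ(G).
≈ 56.48908089 (to 8 d.p.).
Sandwich: α(G)=56 ≤ ϑ(G)=113*cos(pi/113)/(cos(pi/113) + 1) ≤ χ(Ḡ)=57 (both strict).

113*cos(pi/113)/(cos(pi/113) + 1)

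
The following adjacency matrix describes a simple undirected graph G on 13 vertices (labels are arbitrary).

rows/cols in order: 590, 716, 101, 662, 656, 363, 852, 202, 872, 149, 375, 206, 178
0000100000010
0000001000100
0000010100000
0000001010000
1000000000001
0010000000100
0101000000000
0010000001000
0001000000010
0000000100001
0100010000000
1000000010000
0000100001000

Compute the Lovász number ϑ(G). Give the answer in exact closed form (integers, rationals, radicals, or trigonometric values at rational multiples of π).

Vertex 363 has 2 neighbors: 101, 375.
deg(202) = 2; N(202) = {101, 149}.
deg(662) = 2; N(662) = {852, 872}.
Vertex 590 has 2 neighbors: 656, 206.
Every vertex has degree 2 (N=13); connected 2-regular on 13 ⇒ C_{13}.
A has 7 distinct eigenvalues ≈ [2.0, 1.770912, 1.136129, 0.241073, -0.70921, -1.497021, -1.941884].
ϑ = −N·λ_min/(λ_max−λ_min) = −13·(-2*cos(pi/13))/(2−(-2*cos(pi/13))) = 13*cos(pi/13)/(cos(pi/13) + 1).
≈ 6.40416856 (to 8 d.p.).
Sandwich: α(G)=6 ≤ ϑ(G)=13*cos(pi/13)/(cos(pi/13) + 1) ≤ χ(Ḡ)=7 (both strict).

13*cos(pi/13)/(cos(pi/13) + 1)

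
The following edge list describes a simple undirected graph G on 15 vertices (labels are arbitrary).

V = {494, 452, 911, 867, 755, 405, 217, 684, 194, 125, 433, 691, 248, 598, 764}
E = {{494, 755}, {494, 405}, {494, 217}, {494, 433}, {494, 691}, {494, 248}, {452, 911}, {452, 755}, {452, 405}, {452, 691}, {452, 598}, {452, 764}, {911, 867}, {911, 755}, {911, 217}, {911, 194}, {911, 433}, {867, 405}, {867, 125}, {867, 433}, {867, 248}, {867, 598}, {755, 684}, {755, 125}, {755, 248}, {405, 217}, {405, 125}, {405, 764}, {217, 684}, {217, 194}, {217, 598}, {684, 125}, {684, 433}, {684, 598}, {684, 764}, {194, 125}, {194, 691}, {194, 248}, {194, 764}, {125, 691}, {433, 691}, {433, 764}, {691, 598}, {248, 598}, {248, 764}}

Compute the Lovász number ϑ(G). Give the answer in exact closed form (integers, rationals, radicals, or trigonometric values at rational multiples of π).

Vertex 217 has 6 neighbors: 494, 911, 405, 684, 194, 598.
N(125) = {867, 755, 405, 684, 194, 691}, |N(125)| = 6.
deg(911) = 6; N(911) = {452, 867, 755, 217, 194, 433}.
N(194) = {911, 217, 125, 691, 248, 764}, |N(194)| = 6.
15-vertex 6-regular graph: Kneser-type, 2-subsets of [6].
The 3 distinct eigenvalues: [6.0, 1.0, -3.0].
Lovász: ϑ = −15(-3)/(6+-1*(-3)) = 5.
ϑ(G) ≈ 5.00000.

5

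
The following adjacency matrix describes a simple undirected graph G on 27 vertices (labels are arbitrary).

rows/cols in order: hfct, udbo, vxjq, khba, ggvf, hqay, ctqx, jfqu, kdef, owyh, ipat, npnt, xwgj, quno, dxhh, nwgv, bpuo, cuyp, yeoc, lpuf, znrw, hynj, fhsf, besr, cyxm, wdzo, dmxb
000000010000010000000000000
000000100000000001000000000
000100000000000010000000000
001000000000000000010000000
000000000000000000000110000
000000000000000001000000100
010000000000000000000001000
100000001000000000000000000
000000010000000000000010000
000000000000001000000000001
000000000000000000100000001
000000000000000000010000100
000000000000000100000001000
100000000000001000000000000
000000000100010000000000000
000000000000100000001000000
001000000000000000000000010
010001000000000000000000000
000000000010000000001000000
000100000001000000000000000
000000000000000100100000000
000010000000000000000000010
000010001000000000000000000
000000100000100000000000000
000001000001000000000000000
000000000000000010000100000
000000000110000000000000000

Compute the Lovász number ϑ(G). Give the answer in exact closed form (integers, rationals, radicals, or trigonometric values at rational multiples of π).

N(besr) = {ctqx, xwgj}, |N(besr)| = 2.
N(khba) = {vxjq, lpuf}, |N(khba)| = 2.
deg(znrw) = 2; N(znrw) = {nwgv, yeoc}.
deg(xwgj) = 2; N(xwgj) = {nwgv, besr}.
deg(v) = 2 for all v (|V|=27); the odd cycle C_{27}.
Distinct eigenvalues (to 4 d.p.): [2.0, 1.9461, 1.7873, 1.5321, 1.1943, 0.7922, 0.3473, -0.1163, -0.5736, -1.0, -1.3725, -1.671, -1.8794, -1.9865].
ϑ = −N·λ_min/(λ_max−λ_min) = −27·(-2*cos(pi/27))/(2−(-2*cos(pi/27))) = 27*cos(pi/27)/(cos(pi/27) + 1).
ϑ(G) ≈ 13.454204087.
Sandwich: α(G)=13 ≤ ϑ(G)=27*cos(pi/27)/(cos(pi/27) + 1) ≤ χ(Ḡ)=14 (both strict).

27*cos(pi/27)/(cos(pi/27) + 1)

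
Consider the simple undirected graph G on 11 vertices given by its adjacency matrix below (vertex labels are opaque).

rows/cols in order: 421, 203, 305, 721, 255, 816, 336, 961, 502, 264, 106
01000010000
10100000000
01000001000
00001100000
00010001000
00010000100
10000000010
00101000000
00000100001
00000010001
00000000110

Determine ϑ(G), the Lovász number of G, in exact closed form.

11*cos(pi/11)/(cos(pi/11) + 1)

deg(721) = 2; N(721) = {255, 816}.
deg(421) = 2; N(421) = {203, 336}.
N(264) = {336, 106}, |N(264)| = 2.
Vertex 502 has 2 neighbors: 816, 106.
Every vertex has degree 2 (N=11); connected 2-regular on 11 ⇒ C_{11}.
Distinct eigenvalues (to 6 d.p.): [2.0, 1.682507, 0.83083, -0.28463, -1.309721, -1.918986].
ϑ = −N·λ_min/(λ_max−λ_min) = −11·(-2*cos(pi/11))/(2−(-2*cos(pi/11))) = 11*cos(pi/11)/(cos(pi/11) + 1).
Numerically 5.38630.
Sandwich: α(G)=5 ≤ ϑ(G)=11*cos(pi/11)/(cos(pi/11) + 1) ≤ χ(Ḡ)=6 (both strict).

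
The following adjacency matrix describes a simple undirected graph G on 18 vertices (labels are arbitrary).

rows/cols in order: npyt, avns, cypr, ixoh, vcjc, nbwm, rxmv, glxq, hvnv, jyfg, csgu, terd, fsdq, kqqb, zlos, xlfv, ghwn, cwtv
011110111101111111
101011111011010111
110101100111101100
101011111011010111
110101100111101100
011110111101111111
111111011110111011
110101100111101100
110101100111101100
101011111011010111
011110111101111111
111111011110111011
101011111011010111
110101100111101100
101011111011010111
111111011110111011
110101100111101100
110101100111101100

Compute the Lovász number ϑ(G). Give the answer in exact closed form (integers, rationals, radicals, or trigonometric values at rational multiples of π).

7

N(hvnv) = {npyt, avns, ixoh, nbwm, rxmv, jyfg, csgu, terd, fsdq, zlos, xlfv}, |N(hvnv)| = 11.
deg(csgu) = 15; N(csgu) = {avns, cypr, ixoh, vcjc, rxmv, glxq, hvnv, jyfg, terd, fsdq, kqqb, zlos, xlfv, ghwn, cwtv}.
Vertex glxq has 11 neighbors: npyt, avns, ixoh, nbwm, rxmv, jyfg, csgu, terd, fsdq, zlos, xlfv.
deg(zlos) = 13; N(zlos) = {npyt, cypr, vcjc, nbwm, rxmv, glxq, hvnv, csgu, terd, kqqb, xlfv, ghwn, cwtv}.
4 parts of sizes [7, 5, 3, 3]; α(G) = 7 = ϑ (perfect).
ϑ(G) ≈ 7.000000.
Lovász sandwich 7 ≤ 7 ≤ 7: collapsed.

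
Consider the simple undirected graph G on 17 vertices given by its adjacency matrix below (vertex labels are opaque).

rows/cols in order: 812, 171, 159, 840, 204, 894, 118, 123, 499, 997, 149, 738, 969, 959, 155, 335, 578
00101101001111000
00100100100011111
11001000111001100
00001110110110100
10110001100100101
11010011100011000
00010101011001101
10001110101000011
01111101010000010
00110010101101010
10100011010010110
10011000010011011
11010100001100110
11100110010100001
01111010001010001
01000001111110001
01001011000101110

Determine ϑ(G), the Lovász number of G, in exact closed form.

Vertex 969 has 8 neighbors: 812, 171, 840, 894, 149, 738, 155, 335.
deg(123) = 8; N(123) = {812, 204, 894, 118, 499, 149, 335, 578}.
Vertex 335 has 8 neighbors: 171, 123, 499, 997, 149, 738, 969, 578.
N(499) = {171, 159, 840, 204, 894, 123, 997, 335}, |N(499)| = 8.
deg(v) = 8 for all v (|V|=17); Paley(17): SR with (k,λ,μ)=(8,3,4).
The 3 distinct eigenvalues: [8.0, 1.56155, -2.56155].
Lovász (edge-transitive): ϑ = −17·(-sqrt(17)/2 - 1/2)/((8)−(-sqrt(17)/2 - 1/2)) = sqrt(17).
= 4.123106… (decimal).

sqrt(17)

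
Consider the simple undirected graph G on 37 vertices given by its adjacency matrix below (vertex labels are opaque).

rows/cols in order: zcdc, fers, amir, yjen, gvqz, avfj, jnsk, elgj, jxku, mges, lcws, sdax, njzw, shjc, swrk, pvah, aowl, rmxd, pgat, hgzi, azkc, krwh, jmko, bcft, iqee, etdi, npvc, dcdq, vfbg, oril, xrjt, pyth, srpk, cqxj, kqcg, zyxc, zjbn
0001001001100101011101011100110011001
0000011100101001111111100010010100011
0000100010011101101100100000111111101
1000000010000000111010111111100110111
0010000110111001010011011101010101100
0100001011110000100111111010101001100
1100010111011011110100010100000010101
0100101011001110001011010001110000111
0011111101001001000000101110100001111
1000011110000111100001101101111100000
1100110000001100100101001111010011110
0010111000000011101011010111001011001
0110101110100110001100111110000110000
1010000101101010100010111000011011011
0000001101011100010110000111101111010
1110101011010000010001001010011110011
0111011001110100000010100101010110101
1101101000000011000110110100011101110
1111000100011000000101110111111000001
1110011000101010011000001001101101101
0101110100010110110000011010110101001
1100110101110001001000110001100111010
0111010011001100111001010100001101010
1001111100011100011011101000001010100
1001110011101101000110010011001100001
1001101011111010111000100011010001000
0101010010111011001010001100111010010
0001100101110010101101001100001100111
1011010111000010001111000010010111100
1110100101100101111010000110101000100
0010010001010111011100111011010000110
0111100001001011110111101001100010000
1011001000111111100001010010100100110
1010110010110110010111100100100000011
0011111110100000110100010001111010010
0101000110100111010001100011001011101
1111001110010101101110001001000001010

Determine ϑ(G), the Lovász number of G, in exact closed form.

sqrt(37)

Vertex pyth has 18 neighbors: fers, amir, yjen, gvqz, mges, njzw, swrk, pvah, aowl, rmxd, hgzi, azkc, krwh, jmko, iqee, dcdq, vfbg, srpk.
Vertex kqcg has 18 neighbors: amir, yjen, gvqz, avfj, jnsk, elgj, jxku, lcws, aowl, rmxd, hgzi, bcft, dcdq, vfbg, oril, xrjt, srpk, zyxc.
Vertex avfj has 18 neighbors: fers, jnsk, jxku, mges, lcws, sdax, aowl, hgzi, azkc, krwh, jmko, bcft, iqee, npvc, vfbg, xrjt, cqxj, kqcg.
Vertex vfbg has 18 neighbors: zcdc, amir, yjen, avfj, elgj, jxku, mges, swrk, pgat, hgzi, azkc, krwh, npvc, oril, pyth, srpk, cqxj, kqcg.
37-vertex 18-regular graph: Paley(37): SR with (k,λ,μ)=(18,8,9).
spec(A) ≈ [18.0, 2.541, -3.541] (distinct, 3 d.p.).
ϑ = −N·λ_min/(λ_max−λ_min) = −37·(-sqrt(37)/2 - 1/2)/(18−(-sqrt(37)/2 - 1/2)) = sqrt(37).
≈ 6.08276253 (to 8 d.p.).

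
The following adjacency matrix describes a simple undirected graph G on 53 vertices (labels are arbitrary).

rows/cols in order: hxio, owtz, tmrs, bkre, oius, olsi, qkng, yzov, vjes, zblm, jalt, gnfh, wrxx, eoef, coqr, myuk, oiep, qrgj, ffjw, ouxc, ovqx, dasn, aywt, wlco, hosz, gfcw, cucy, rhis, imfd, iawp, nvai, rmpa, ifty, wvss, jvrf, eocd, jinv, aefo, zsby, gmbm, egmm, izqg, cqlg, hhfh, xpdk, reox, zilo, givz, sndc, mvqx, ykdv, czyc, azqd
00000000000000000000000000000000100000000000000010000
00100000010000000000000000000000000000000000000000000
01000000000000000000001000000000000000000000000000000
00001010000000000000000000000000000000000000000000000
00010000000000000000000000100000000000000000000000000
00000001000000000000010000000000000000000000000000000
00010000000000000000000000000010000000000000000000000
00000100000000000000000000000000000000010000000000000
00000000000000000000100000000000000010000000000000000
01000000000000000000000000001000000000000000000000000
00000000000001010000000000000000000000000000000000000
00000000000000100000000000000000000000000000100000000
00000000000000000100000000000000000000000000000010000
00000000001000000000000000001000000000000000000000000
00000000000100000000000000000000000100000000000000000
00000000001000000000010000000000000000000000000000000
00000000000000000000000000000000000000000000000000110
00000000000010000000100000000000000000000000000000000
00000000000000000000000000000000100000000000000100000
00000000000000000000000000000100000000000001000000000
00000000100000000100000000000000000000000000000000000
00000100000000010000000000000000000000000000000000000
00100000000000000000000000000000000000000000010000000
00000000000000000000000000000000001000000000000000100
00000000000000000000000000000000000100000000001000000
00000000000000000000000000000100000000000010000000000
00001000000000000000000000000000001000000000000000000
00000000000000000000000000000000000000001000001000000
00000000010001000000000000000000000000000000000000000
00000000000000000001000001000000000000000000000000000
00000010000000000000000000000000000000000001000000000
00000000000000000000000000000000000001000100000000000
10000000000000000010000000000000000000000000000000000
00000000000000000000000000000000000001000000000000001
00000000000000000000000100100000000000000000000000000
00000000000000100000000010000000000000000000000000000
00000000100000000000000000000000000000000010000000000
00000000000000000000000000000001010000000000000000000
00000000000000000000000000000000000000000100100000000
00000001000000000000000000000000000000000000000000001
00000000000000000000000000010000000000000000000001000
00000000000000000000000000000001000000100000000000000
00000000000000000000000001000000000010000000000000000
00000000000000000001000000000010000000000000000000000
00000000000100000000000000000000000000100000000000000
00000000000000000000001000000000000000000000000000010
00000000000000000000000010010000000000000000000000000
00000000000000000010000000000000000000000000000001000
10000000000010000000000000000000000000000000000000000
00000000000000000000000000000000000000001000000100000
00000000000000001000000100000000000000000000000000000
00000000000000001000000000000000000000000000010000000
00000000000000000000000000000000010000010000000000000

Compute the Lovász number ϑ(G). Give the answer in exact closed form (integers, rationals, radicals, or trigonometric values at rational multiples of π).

53*cos(pi/53)/(cos(pi/53) + 1)

deg(myuk) = 2; N(myuk) = {jalt, dasn}.
N(hxio) = {ifty, sndc}, |N(hxio)| = 2.
N(rhis) = {egmm, zilo}, |N(rhis)| = 2.
Vertex ouxc has 2 neighbors: iawp, hhfh.
53-vertex 2-regular graph: connected 2-regular on 53 ⇒ C_{53}.
spec(A) ≈ [2.0, 1.98596, 1.94405, 1.87484, 1.77931, 1.65881, 1.51502, 1.34997, 1.16596, 0.96558, 0.75166, 0.52717, 0.29529, 0.05927, -0.17759, -0.41196, -0.64054, -0.86013, -1.06765, -1.26018, -1.43501, -1.58971, -1.72209, -1.83029, -1.9128, -1.96846, -1.99649] (distinct, 5 d.p.).
Lovász (edge-transitive): ϑ = −53·(-2*cos(pi/53))/((2)−(-2*cos(pi/53))) = 53*cos(pi/53)/(cos(pi/53) + 1).
= 26.47671… (decimal).
Sandwich: α(G)=26 ≤ ϑ(G)=53*cos(pi/53)/(cos(pi/53) + 1) ≤ χ(Ḡ)=27 (both strict).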